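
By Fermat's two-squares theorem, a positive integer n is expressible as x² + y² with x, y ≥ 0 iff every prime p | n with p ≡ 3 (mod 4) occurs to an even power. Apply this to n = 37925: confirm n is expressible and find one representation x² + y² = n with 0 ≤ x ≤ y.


Step 1: Factor n = 37925 = 5^2 · 37 · 41.
Step 2: Check the mod-4 condition on each prime factor: 5 ≡ 1 (mod 4), exponent 2; 37 ≡ 1 (mod 4), exponent 1; 41 ≡ 1 (mod 4), exponent 1.
All primes ≡ 3 (mod 4) appear to even exponent (or don't appear), so by the two-squares theorem n IS expressible as a sum of two squares.
Step 3: Build a representation. Group n = k² · m with k = 5 and m = 37 · 41 = 1517 (a product of primes ≡ 1 (mod 4)); a representation of m scales to one of n via (k·x)² + (k·y)² = k²(x² + y²). Each prime p ≡ 1 (mod 4) is itself a sum of two squares; find a² by testing p − a² for a perfect square:
  37: 37 − 1² = 36 = 6² ⇒ 37 = 1² + 6².
  41: 41 − 1² = 40, 41 − 2² = 37, 41 − 3² = 32, 41 − 4² = 25 = 5² ⇒ 41 = 4² + 5².
  Combine using the Brahmagupta–Fibonacci identity (a² + b²)(c² + d²) = (ac − bd)² + (ad + bc)² = (ac + bd)² + (ad − bc)²:
  37 · 41 = 1517: from (1² + 6²)(4² + 5²), take (1·4 − 6·5, 1·5 + 6·4) = (4 − 30, 5 + 24) = (-26, 29); dropping signs (only squares matter) gives (26, 29); check 26² + 29² = 676 + 841 = 1517 ✓.
  Scale by k = 5: (5·26, 5·29) = (130, 145).
Step 4: Order so x ≤ y and verify: 130² + 145² = 16900 + 21025 = 37925 = n. ✓

n = 37925 = 130² + 145² (one valid representation with x ≤ y).


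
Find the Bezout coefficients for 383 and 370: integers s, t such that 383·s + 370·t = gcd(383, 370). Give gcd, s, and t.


Euclidean algorithm on (383, 370) — divide until remainder is 0:
  383 = 1 · 370 + 13
  370 = 28 · 13 + 6
  13 = 2 · 6 + 1
  6 = 6 · 1 + 0
gcd(383, 370) = 1.
Track Bezout coefficients alongside the remainders: start with r₀ = 383 = a·1 + b·0 (s = 1, t = 0) and r₁ = 370 = a·0 + b·1 (s = 0, t = 1); each new remainder r_{k+1} = r_{k-1} − q_k·r_k inherits s_{k+1} = s_{k-1} − q_k·s_k, t_{k+1} = t_{k-1} − q_k·t_k, so r_k = a·s_k + b·t_k at every step:
  q = 1: r = 13, s = 1 − 1·0 = 1, t = 0 − 1·1 = -1  (check: 383·1 + 370·(-1) = 13)
  q = 28: r = 6, s = 0 − 28·1 = -28, t = 1 − 28·(-1) = 29  (check: 383·(-28) + 370·29 = 6)
  q = 2: r = 1, s = 1 − 2·(-28) = 57, t = -1 − 2·29 = -59  (check: 383·57 + 370·(-59) = 1)
The row with r = 1 (the gcd) gives the Bezout coefficients s = 57, t = -59.
Result: 383 · (57) + 370 · (-59) = 1.

gcd(383, 370) = 1; s = 57, t = -59 (check: 383·57 + 370·(-59) = 1).


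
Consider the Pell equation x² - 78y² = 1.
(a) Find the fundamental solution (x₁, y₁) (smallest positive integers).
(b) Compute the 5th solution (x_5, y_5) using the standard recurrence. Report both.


Step 1: Find the fundamental solution (x₁, y₁) of x² - 78y² = 1.
  Expand √78 as a continued fraction. a₀ = ⌊√78⌋ = 8; iterate m_{k+1} = d_k·a_k − m_k, d_{k+1} = (78 − m_{k+1}²)/d_k, a_{k+1} = ⌊(a₀ + m_{k+1})/d_{k+1}⌋ (starting m₀ = 0, d₀ = 1), with convergents p_k = a_k·p_{k-1} + p_{k-2}, q_k = a_k·q_{k-1} + q_{k-2} (p₋₁ = 1, q₋₁ = 0):
  k = 0: a₀ = 8; p₀/q₀ = 8/1; p₀² − 78·q₀² = 64 − 78 = -14.
  k = 1: m = 8, d = 14, a = ⌊(8 + 8)/14⌋ = 1; p/q = (1·8 + 1)/(1·1 + 0) = 9/1; p² − 78·q² = 81 − 78 = 3.
  k = 2: m = 6, d = 3, a = ⌊(8 + 6)/3⌋ = 4; p/q = (4·9 + 8)/(4·1 + 1) = 44/5; p² − 78·q² = 1936 − 1950 = -14.
  k = 3: m = 6, d = 14, a = ⌊(8 + 6)/14⌋ = 1; p/q = (1·44 + 9)/(1·5 + 1) = 53/6; p² − 78·q² = 2809 − 2808 = 1.
  The first convergent with p² − 78·q² = 1 gives the fundamental solution (x₁, y₁) = (53, 6).
Step 2: Apply the recurrence (x_{n+1}, y_{n+1}) = (x₁x_n + 78y₁y_n, x₁y_n + y₁x_n) repeatedly.
  From (x_1, y_1) = (53, 6): x_2 = 53·53 + 78·6·6 = 5617; y_2 = 53·6 + 6·53 = 636.
  From (x_2, y_2) = (5617, 636): x_3 = 53·5617 + 78·6·636 = 595349; y_3 = 53·636 + 6·5617 = 67410.
  From (x_3, y_3) = (595349, 67410): x_4 = 53·595349 + 78·6·67410 = 63101377; y_4 = 53·67410 + 6·595349 = 7144824.
  From (x_4, y_4) = (63101377, 7144824): x_5 = 53·63101377 + 78·6·7144824 = 6688150613; y_5 = 53·7144824 + 6·63101377 = 757283934.
Step 3: Verify x_5² - 78·y_5² = 44731358622172275769 - 44731358622172275768 = 1 (should be 1). ✓

(x_1, y_1) = (53, 6); (x_5, y_5) = (6688150613, 757283934).


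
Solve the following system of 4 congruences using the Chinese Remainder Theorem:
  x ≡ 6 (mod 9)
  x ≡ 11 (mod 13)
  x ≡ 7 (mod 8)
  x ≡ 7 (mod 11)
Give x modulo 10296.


Product of moduli M = 9 · 13 · 8 · 11 = 10296.
Merge one congruence at a time:
  Start: x ≡ 6 (mod 9).
  Combine with x ≡ 11 (mod 13); new modulus lcm = 117.
    Write x = 6 + 9·t and substitute into x ≡ 11 (mod 13): 9·t ≡ 11 − 6 = 5 (mod 13).
    The inverse of 9 mod 13 is 3 (since 9·3 = 27 = 2·13 + 1), so t ≡ 3·5 = 15 ≡ 2 (mod 13).
    Then x = 6 + 9·2 = 24, valid modulo lcm(9, 13) = 117: x ≡ 24 (mod 117).
  Combine with x ≡ 7 (mod 8); new modulus lcm = 936.
    Write x = 24 + 117·t and substitute into x ≡ 7 (mod 8): 117·t ≡ 7 − 24 = -17 (mod 8).
    Reduce coefficients mod 8: 5·t ≡ 7 (mod 8).
    The inverse of 5 mod 8 is 5 (since 5·5 = 25 = 3·8 + 1), so t ≡ 5·7 = 35 ≡ 3 (mod 8).
    Then x = 24 + 117·3 = 375, valid modulo lcm(117, 8) = 936: x ≡ 375 (mod 936).
  Combine with x ≡ 7 (mod 11); new modulus lcm = 10296.
    Write x = 375 + 936·t and substitute into x ≡ 7 (mod 11): 936·t ≡ 7 − 375 = -368 (mod 11).
    Reduce coefficients mod 11: 1·t ≡ 6 (mod 11).
    So t ≡ 6 (mod 11).
    Then x = 375 + 936·6 = 5991, valid modulo lcm(936, 11) = 10296: x ≡ 5991 (mod 10296).
Verify against each original: 5991 mod 9 = 6, 5991 mod 13 = 11, 5991 mod 8 = 7, 5991 mod 11 = 7.

x ≡ 5991 (mod 10296).


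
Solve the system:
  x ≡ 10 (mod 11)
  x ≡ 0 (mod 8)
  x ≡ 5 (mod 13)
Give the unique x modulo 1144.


Moduli 11, 8, 13 are pairwise coprime; by CRT there is a unique solution modulo M = 11 · 8 · 13 = 1144.
Solve pairwise, accumulating the modulus:
  Start with x ≡ 10 (mod 11).
  Combine with x ≡ 0 (mod 8): since gcd(11, 8) = 1, we get a unique residue mod 88.
    Write x = 10 + 11·t and substitute into x ≡ 0 (mod 8): 11·t ≡ 0 − 10 = -10 (mod 8).
    Reduce coefficients mod 8: 3·t ≡ 6 (mod 8).
    The inverse of 3 mod 8 is 3 (since 3·3 = 9 = 1·8 + 1), so t ≡ 3·6 = 18 ≡ 2 (mod 8).
    Then x = 10 + 11·2 = 32, valid modulo lcm(11, 8) = 88: x ≡ 32 (mod 88).
  Combine with x ≡ 5 (mod 13): since gcd(88, 13) = 1, we get a unique residue mod 1144.
    Write x = 32 + 88·t and substitute into x ≡ 5 (mod 13): 88·t ≡ 5 − 32 = -27 (mod 13).
    Reduce coefficients mod 13: 10·t ≡ 12 (mod 13).
    The inverse of 10 mod 13 is 4 (since 10·4 = 40 = 3·13 + 1), so t ≡ 4·12 = 48 ≡ 9 (mod 13).
    Then x = 32 + 88·9 = 824, valid modulo lcm(88, 13) = 1144: x ≡ 824 (mod 1144).
Verify: 824 mod 11 = 10 ✓, 824 mod 8 = 0 ✓, 824 mod 13 = 5 ✓.

x ≡ 824 (mod 1144).


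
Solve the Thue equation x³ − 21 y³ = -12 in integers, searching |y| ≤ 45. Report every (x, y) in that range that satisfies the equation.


The equation is x³ - 21y³ = -12. For fixed y, x³ = 21·y³ − 12, so a solution requires the RHS to be a perfect cube.
Strategy: iterate y from -45 to 45, compute RHS = 21·y³ − 12, and check whether it is a (positive or negative) perfect cube.
Check small values of y:
  y = 0: RHS = -12 is not a perfect cube.
  y = 1: RHS = 9 is not a perfect cube.
  y = -1: RHS = -33 is not a perfect cube.
  y = 2: RHS = 156 is not a perfect cube.
  y = -2: RHS = -180 is not a perfect cube.
  y = 3: RHS = 555 is not a perfect cube.
  y = -3: RHS = -579 is not a perfect cube.
Continuing the search up to |y| = 45 finds no solutions either.
No (x, y) in the scanned range satisfies the equation.

No integer solutions with |y| ≤ 45.


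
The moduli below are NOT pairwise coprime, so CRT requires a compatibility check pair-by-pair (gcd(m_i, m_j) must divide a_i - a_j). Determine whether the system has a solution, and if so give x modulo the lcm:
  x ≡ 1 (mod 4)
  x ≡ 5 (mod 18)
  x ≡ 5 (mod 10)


Moduli 4, 18, 10 are not pairwise coprime, so CRT works modulo lcm(m_i) when all pairwise compatibility conditions hold.
Pairwise compatibility: gcd(m_i, m_j) must divide a_i - a_j for every pair.
Merge one congruence at a time:
  Start: x ≡ 1 (mod 4).
  Combine with x ≡ 5 (mod 18): gcd(4, 18) = 2; 5 - 1 = 4, which IS divisible by 2, so compatible.
    Write x = 1 + 4·t and substitute into x ≡ 5 (mod 18): 4·t ≡ 5 − 1 = 4 (mod 18).
    Divide the congruence (and modulus) by g = 2: 2·t ≡ 2 (mod 9).
    The inverse of 2 mod 9 is 5 (since 2·5 = 10 = 1·9 + 1), so t ≡ 5·2 = 10 ≡ 1 (mod 9).
    Then x = 1 + 4·1 = 5, valid modulo lcm(4, 18) = 36: x ≡ 5 (mod 36).
  Combine with x ≡ 5 (mod 10): gcd(36, 10) = 2; 5 - 5 = 0, which IS divisible by 2, so compatible.
    Write x = 5 + 36·t and substitute into x ≡ 5 (mod 10): 36·t ≡ 5 − 5 = 0 (mod 10).
    Divide the congruence (and modulus) by g = 2: 18·t ≡ 0 (mod 5).
    Reduce coefficients mod 5: 3·t ≡ 0 (mod 5).
    The inverse of 3 mod 5 is 2 (since 3·2 = 6 = 1·5 + 1), so t ≡ 2·0 = 0 ≡ 0 (mod 5).
    Then x = 5 + 36·0 = 5, valid modulo lcm(36, 10) = 180: x ≡ 5 (mod 180).
Verify: 5 mod 4 = 1, 5 mod 18 = 5, 5 mod 10 = 5.

x ≡ 5 (mod 180).


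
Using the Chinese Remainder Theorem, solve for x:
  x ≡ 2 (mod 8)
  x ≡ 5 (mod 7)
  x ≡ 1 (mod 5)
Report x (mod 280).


Moduli 8, 7, 5 are pairwise coprime; by CRT there is a unique solution modulo M = 8 · 7 · 5 = 280.
Solve pairwise, accumulating the modulus:
  Start with x ≡ 2 (mod 8).
  Combine with x ≡ 5 (mod 7): since gcd(8, 7) = 1, we get a unique residue mod 56.
    Write x = 2 + 8·t and substitute into x ≡ 5 (mod 7): 8·t ≡ 5 − 2 = 3 (mod 7).
    Reduce coefficients mod 7: 1·t ≡ 3 (mod 7).
    So t ≡ 3 (mod 7).
    Then x = 2 + 8·3 = 26, valid modulo lcm(8, 7) = 56: x ≡ 26 (mod 56).
  Combine with x ≡ 1 (mod 5): since gcd(56, 5) = 1, we get a unique residue mod 280.
    Write x = 26 + 56·t and substitute into x ≡ 1 (mod 5): 56·t ≡ 1 − 26 = -25 (mod 5).
    Reduce coefficients mod 5: 1·t ≡ 0 (mod 5).
    So t ≡ 0 (mod 5).
    Then x = 26 + 56·0 = 26, valid modulo lcm(56, 5) = 280: x ≡ 26 (mod 280).
Verify: 26 mod 8 = 2 ✓, 26 mod 7 = 5 ✓, 26 mod 5 = 1 ✓.

x ≡ 26 (mod 280).


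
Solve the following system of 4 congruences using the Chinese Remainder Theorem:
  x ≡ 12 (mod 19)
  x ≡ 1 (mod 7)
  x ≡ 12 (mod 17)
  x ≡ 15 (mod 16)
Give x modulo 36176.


Product of moduli M = 19 · 7 · 17 · 16 = 36176.
Merge one congruence at a time:
  Start: x ≡ 12 (mod 19).
  Combine with x ≡ 1 (mod 7); new modulus lcm = 133.
    Write x = 12 + 19·t and substitute into x ≡ 1 (mod 7): 19·t ≡ 1 − 12 = -11 (mod 7).
    Reduce coefficients mod 7: 5·t ≡ 3 (mod 7).
    The inverse of 5 mod 7 is 3 (since 5·3 = 15 = 2·7 + 1), so t ≡ 3·3 = 9 ≡ 2 (mod 7).
    Then x = 12 + 19·2 = 50, valid modulo lcm(19, 7) = 133: x ≡ 50 (mod 133).
  Combine with x ≡ 12 (mod 17); new modulus lcm = 2261.
    Write x = 50 + 133·t and substitute into x ≡ 12 (mod 17): 133·t ≡ 12 − 50 = -38 (mod 17).
    Reduce coefficients mod 17: 14·t ≡ 13 (mod 17).
    The inverse of 14 mod 17 is 11 (since 14·11 = 154 = 9·17 + 1), so t ≡ 11·13 = 143 ≡ 7 (mod 17).
    Then x = 50 + 133·7 = 981, valid modulo lcm(133, 17) = 2261: x ≡ 981 (mod 2261).
  Combine with x ≡ 15 (mod 16); new modulus lcm = 36176.
    Write x = 981 + 2261·t and substitute into x ≡ 15 (mod 16): 2261·t ≡ 15 − 981 = -966 (mod 16).
    Reduce coefficients mod 16: 5·t ≡ 10 (mod 16).
    The inverse of 5 mod 16 is 13 (since 5·13 = 65 = 4·16 + 1), so t ≡ 13·10 = 130 ≡ 2 (mod 16).
    Then x = 981 + 2261·2 = 5503, valid modulo lcm(2261, 16) = 36176: x ≡ 5503 (mod 36176).
Verify against each original: 5503 mod 19 = 12, 5503 mod 7 = 1, 5503 mod 17 = 12, 5503 mod 16 = 15.

x ≡ 5503 (mod 36176).


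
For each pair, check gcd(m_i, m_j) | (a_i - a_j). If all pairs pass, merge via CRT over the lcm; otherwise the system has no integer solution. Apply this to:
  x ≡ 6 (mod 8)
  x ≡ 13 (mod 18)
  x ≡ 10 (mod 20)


Moduli 8, 18, 20 are not pairwise coprime, so CRT works modulo lcm(m_i) when all pairwise compatibility conditions hold.
Pairwise compatibility: gcd(m_i, m_j) must divide a_i - a_j for every pair.
Merge one congruence at a time:
  Start: x ≡ 6 (mod 8).
  Combine with x ≡ 13 (mod 18): gcd(8, 18) = 2, and 13 - 6 = 7 is NOT divisible by 2.
    ⇒ system is inconsistent (no integer solution).

No solution (the system is inconsistent).


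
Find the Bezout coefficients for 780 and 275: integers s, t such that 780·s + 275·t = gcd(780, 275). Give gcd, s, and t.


Euclidean algorithm on (780, 275) — divide until remainder is 0:
  780 = 2 · 275 + 230
  275 = 1 · 230 + 45
  230 = 5 · 45 + 5
  45 = 9 · 5 + 0
gcd(780, 275) = 5.
Track Bezout coefficients alongside the remainders: start with r₀ = 780 = a·1 + b·0 (s = 1, t = 0) and r₁ = 275 = a·0 + b·1 (s = 0, t = 1); each new remainder r_{k+1} = r_{k-1} − q_k·r_k inherits s_{k+1} = s_{k-1} − q_k·s_k, t_{k+1} = t_{k-1} − q_k·t_k, so r_k = a·s_k + b·t_k at every step:
  q = 2: r = 230, s = 1 − 2·0 = 1, t = 0 − 2·1 = -2  (check: 780·1 + 275·(-2) = 230)
  q = 1: r = 45, s = 0 − 1·1 = -1, t = 1 − 1·(-2) = 3  (check: 780·(-1) + 275·3 = 45)
  q = 5: r = 5, s = 1 − 5·(-1) = 6, t = -2 − 5·3 = -17  (check: 780·6 + 275·(-17) = 5)
The row with r = 5 (the gcd) gives the Bezout coefficients s = 6, t = -17.
Result: 780 · (6) + 275 · (-17) = 5.

gcd(780, 275) = 5; s = 6, t = -17 (check: 780·6 + 275·(-17) = 5).


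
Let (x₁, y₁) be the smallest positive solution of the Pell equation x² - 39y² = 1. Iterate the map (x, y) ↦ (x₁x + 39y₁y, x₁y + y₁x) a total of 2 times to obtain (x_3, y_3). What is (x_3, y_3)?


Step 1: Find the fundamental solution (x₁, y₁) of x² - 39y² = 1.
  Expand √39 as a continued fraction. a₀ = ⌊√39⌋ = 6; iterate m_{k+1} = d_k·a_k − m_k, d_{k+1} = (39 − m_{k+1}²)/d_k, a_{k+1} = ⌊(a₀ + m_{k+1})/d_{k+1}⌋ (starting m₀ = 0, d₀ = 1), with convergents p_k = a_k·p_{k-1} + p_{k-2}, q_k = a_k·q_{k-1} + q_{k-2} (p₋₁ = 1, q₋₁ = 0):
  k = 0: a₀ = 6; p₀/q₀ = 6/1; p₀² − 39·q₀² = 36 − 39 = -3.
  k = 1: m = 6, d = 3, a = ⌊(6 + 6)/3⌋ = 4; p/q = (4·6 + 1)/(4·1 + 0) = 25/4; p² − 39·q² = 625 − 624 = 1.
  The first convergent with p² − 39·q² = 1 gives the fundamental solution (x₁, y₁) = (25, 4).
Step 2: Apply the recurrence (x_{n+1}, y_{n+1}) = (x₁x_n + 39y₁y_n, x₁y_n + y₁x_n) repeatedly.
  From (x_1, y_1) = (25, 4): x_2 = 25·25 + 39·4·4 = 1249; y_2 = 25·4 + 4·25 = 200.
  From (x_2, y_2) = (1249, 200): x_3 = 25·1249 + 39·4·200 = 62425; y_3 = 25·200 + 4·1249 = 9996.
Step 3: Verify x_3² - 39·y_3² = 3896880625 - 3896880624 = 1 (should be 1). ✓

(x_1, y_1) = (25, 4); (x_3, y_3) = (62425, 9996).


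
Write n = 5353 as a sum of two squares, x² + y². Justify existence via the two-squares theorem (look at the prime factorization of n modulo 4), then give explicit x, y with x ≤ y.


Step 1: Factor n = 5353 = 53 · 101.
Step 2: Check the mod-4 condition on each prime factor: 53 ≡ 1 (mod 4), exponent 1; 101 ≡ 1 (mod 4), exponent 1.
All primes ≡ 3 (mod 4) appear to even exponent (or don't appear), so by the two-squares theorem n IS expressible as a sum of two squares.
Step 3: Build a representation. Here n = 53 · 101 is a product of primes ≡ 1 (mod 4). Each prime p ≡ 1 (mod 4) is itself a sum of two squares; find a² by testing p − a² for a perfect square:
  53: 53 − 1² = 52, 53 − 2² = 49 = 7² ⇒ 53 = 2² + 7².
  101: 101 − 1² = 100 = 10² ⇒ 101 = 1² + 10².
  Combine using the Brahmagupta–Fibonacci identity (a² + b²)(c² + d²) = (ac − bd)² + (ad + bc)² = (ac + bd)² + (ad − bc)²:
  53 · 101 = 5353: from (2² + 7²)(1² + 10²), take (2·1 − 7·10, 2·10 + 7·1) = (2 − 70, 20 + 7) = (-68, 27); dropping signs (only squares matter) gives (68, 27); check 68² + 27² = 4624 + 729 = 5353 ✓.
Step 4: Order so x ≤ y and verify: 27² + 68² = 729 + 4624 = 5353 = n. ✓

n = 5353 = 27² + 68² (one valid representation with x ≤ y).


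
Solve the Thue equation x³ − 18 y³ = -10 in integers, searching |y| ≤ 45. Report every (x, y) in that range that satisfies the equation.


The equation is x³ - 18y³ = -10. For fixed y, x³ = 18·y³ − 10, so a solution requires the RHS to be a perfect cube.
Strategy: iterate y from -45 to 45, compute RHS = 18·y³ − 10, and check whether it is a (positive or negative) perfect cube.
Check small values of y:
  y = 0: RHS = -10 is not a perfect cube.
  y = 1: RHS = 8 = (2)³ ⇒ x = 2 works.
  y = -1: RHS = -28 is not a perfect cube.
  y = 2: RHS = 134 is not a perfect cube.
  y = -2: RHS = -154 is not a perfect cube.
  y = 3: RHS = 476 is not a perfect cube.
  y = -3: RHS = -496 is not a perfect cube.
Continuing the search up to |y| = 45 finds no further solutions beyond those listed.
Collected solutions: (2, 1).

Solutions (with |y| ≤ 45): (2, 1).


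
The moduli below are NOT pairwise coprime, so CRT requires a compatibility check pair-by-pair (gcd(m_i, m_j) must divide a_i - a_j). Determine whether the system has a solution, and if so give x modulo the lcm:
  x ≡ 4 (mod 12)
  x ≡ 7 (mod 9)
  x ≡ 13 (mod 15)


Moduli 12, 9, 15 are not pairwise coprime, so CRT works modulo lcm(m_i) when all pairwise compatibility conditions hold.
Pairwise compatibility: gcd(m_i, m_j) must divide a_i - a_j for every pair.
Merge one congruence at a time:
  Start: x ≡ 4 (mod 12).
  Combine with x ≡ 7 (mod 9): gcd(12, 9) = 3; 7 - 4 = 3, which IS divisible by 3, so compatible.
    Write x = 4 + 12·t and substitute into x ≡ 7 (mod 9): 12·t ≡ 7 − 4 = 3 (mod 9).
    Divide the congruence (and modulus) by g = 3: 4·t ≡ 1 (mod 3).
    Reduce coefficients mod 3: 1·t ≡ 1 (mod 3).
    So t ≡ 1 (mod 3).
    Then x = 4 + 12·1 = 16, valid modulo lcm(12, 9) = 36: x ≡ 16 (mod 36).
  Combine with x ≡ 13 (mod 15): gcd(36, 15) = 3; 13 - 16 = -3, which IS divisible by 3, so compatible.
    Write x = 16 + 36·t and substitute into x ≡ 13 (mod 15): 36·t ≡ 13 − 16 = -3 (mod 15).
    Divide the congruence (and modulus) by g = 3: 12·t ≡ -1 (mod 5).
    Reduce coefficients mod 5: 2·t ≡ 4 (mod 5).
    The inverse of 2 mod 5 is 3 (since 2·3 = 6 = 1·5 + 1), so t ≡ 3·4 = 12 ≡ 2 (mod 5).
    Then x = 16 + 36·2 = 88, valid modulo lcm(36, 15) = 180: x ≡ 88 (mod 180).
Verify: 88 mod 12 = 4, 88 mod 9 = 7, 88 mod 15 = 13.

x ≡ 88 (mod 180).


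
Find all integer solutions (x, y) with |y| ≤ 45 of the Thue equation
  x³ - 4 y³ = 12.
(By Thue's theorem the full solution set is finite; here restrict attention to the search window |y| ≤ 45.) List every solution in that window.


The equation is x³ - 4y³ = 12. For fixed y, x³ = 4·y³ + 12, so a solution requires the RHS to be a perfect cube.
Strategy: iterate y from -45 to 45, compute RHS = 4·y³ + 12, and check whether it is a (positive or negative) perfect cube.
Check small values of y:
  y = 0: RHS = 12 is not a perfect cube.
  y = 1: RHS = 16 is not a perfect cube.
  y = -1: RHS = 8 = (2)³ ⇒ x = 2 works.
  y = 2: RHS = 44 is not a perfect cube.
  y = -2: RHS = -20 is not a perfect cube.
  y = 3: RHS = 120 is not a perfect cube.
  y = -3: RHS = -96 is not a perfect cube.
Continuing, at y = 5: RHS = 512 = (8)³ ⇒ x = 8 works.
Searching the remaining y in |y| ≤ 45 finds no further solutions.
Collected solutions: (2, -1), (8, 5).

Solutions (with |y| ≤ 45): (2, -1), (8, 5).


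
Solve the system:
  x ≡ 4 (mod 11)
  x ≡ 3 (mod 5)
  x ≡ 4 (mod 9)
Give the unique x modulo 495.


Moduli 11, 5, 9 are pairwise coprime; by CRT there is a unique solution modulo M = 11 · 5 · 9 = 495.
Solve pairwise, accumulating the modulus:
  Start with x ≡ 4 (mod 11).
  Combine with x ≡ 3 (mod 5): since gcd(11, 5) = 1, we get a unique residue mod 55.
    Write x = 4 + 11·t and substitute into x ≡ 3 (mod 5): 11·t ≡ 3 − 4 = -1 (mod 5).
    Reduce coefficients mod 5: 1·t ≡ 4 (mod 5).
    So t ≡ 4 (mod 5).
    Then x = 4 + 11·4 = 48, valid modulo lcm(11, 5) = 55: x ≡ 48 (mod 55).
  Combine with x ≡ 4 (mod 9): since gcd(55, 9) = 1, we get a unique residue mod 495.
    Write x = 48 + 55·t and substitute into x ≡ 4 (mod 9): 55·t ≡ 4 − 48 = -44 (mod 9).
    Reduce coefficients mod 9: 1·t ≡ 1 (mod 9).
    So t ≡ 1 (mod 9).
    Then x = 48 + 55·1 = 103, valid modulo lcm(55, 9) = 495: x ≡ 103 (mod 495).
Verify: 103 mod 11 = 4 ✓, 103 mod 5 = 3 ✓, 103 mod 9 = 4 ✓.

x ≡ 103 (mod 495).


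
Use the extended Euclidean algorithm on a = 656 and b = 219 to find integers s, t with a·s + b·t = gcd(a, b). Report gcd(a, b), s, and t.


Euclidean algorithm on (656, 219) — divide until remainder is 0:
  656 = 2 · 219 + 218
  219 = 1 · 218 + 1
  218 = 218 · 1 + 0
gcd(656, 219) = 1.
Track Bezout coefficients alongside the remainders: start with r₀ = 656 = a·1 + b·0 (s = 1, t = 0) and r₁ = 219 = a·0 + b·1 (s = 0, t = 1); each new remainder r_{k+1} = r_{k-1} − q_k·r_k inherits s_{k+1} = s_{k-1} − q_k·s_k, t_{k+1} = t_{k-1} − q_k·t_k, so r_k = a·s_k + b·t_k at every step:
  q = 2: r = 218, s = 1 − 2·0 = 1, t = 0 − 2·1 = -2  (check: 656·1 + 219·(-2) = 218)
  q = 1: r = 1, s = 0 − 1·1 = -1, t = 1 − 1·(-2) = 3  (check: 656·(-1) + 219·3 = 1)
The row with r = 1 (the gcd) gives the Bezout coefficients s = -1, t = 3.
Result: 656 · (-1) + 219 · (3) = 1.

gcd(656, 219) = 1; s = -1, t = 3 (check: 656·(-1) + 219·3 = 1).


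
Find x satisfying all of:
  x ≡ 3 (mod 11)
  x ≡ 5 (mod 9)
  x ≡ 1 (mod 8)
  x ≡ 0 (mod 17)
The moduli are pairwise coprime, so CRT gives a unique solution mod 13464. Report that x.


Product of moduli M = 11 · 9 · 8 · 17 = 13464.
Merge one congruence at a time:
  Start: x ≡ 3 (mod 11).
  Combine with x ≡ 5 (mod 9); new modulus lcm = 99.
    Write x = 3 + 11·t and substitute into x ≡ 5 (mod 9): 11·t ≡ 5 − 3 = 2 (mod 9).
    Reduce coefficients mod 9: 2·t ≡ 2 (mod 9).
    The inverse of 2 mod 9 is 5 (since 2·5 = 10 = 1·9 + 1), so t ≡ 5·2 = 10 ≡ 1 (mod 9).
    Then x = 3 + 11·1 = 14, valid modulo lcm(11, 9) = 99: x ≡ 14 (mod 99).
  Combine with x ≡ 1 (mod 8); new modulus lcm = 792.
    Write x = 14 + 99·t and substitute into x ≡ 1 (mod 8): 99·t ≡ 1 − 14 = -13 (mod 8).
    Reduce coefficients mod 8: 3·t ≡ 3 (mod 8).
    The inverse of 3 mod 8 is 3 (since 3·3 = 9 = 1·8 + 1), so t ≡ 3·3 = 9 ≡ 1 (mod 8).
    Then x = 14 + 99·1 = 113, valid modulo lcm(99, 8) = 792: x ≡ 113 (mod 792).
  Combine with x ≡ 0 (mod 17); new modulus lcm = 13464.
    Write x = 113 + 792·t and substitute into x ≡ 0 (mod 17): 792·t ≡ 0 − 113 = -113 (mod 17).
    Reduce coefficients mod 17: 10·t ≡ 6 (mod 17).
    The inverse of 10 mod 17 is 12 (since 10·12 = 120 = 7·17 + 1), so t ≡ 12·6 = 72 ≡ 4 (mod 17).
    Then x = 113 + 792·4 = 3281, valid modulo lcm(792, 17) = 13464: x ≡ 3281 (mod 13464).
Verify against each original: 3281 mod 11 = 3, 3281 mod 9 = 5, 3281 mod 8 = 1, 3281 mod 17 = 0.

x ≡ 3281 (mod 13464).


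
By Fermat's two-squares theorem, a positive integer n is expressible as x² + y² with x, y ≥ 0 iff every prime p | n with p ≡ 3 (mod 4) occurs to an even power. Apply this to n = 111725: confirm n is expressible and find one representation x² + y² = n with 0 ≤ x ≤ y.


Step 1: Factor n = 111725 = 5^2 · 41 · 109.
Step 2: Check the mod-4 condition on each prime factor: 5 ≡ 1 (mod 4), exponent 2; 41 ≡ 1 (mod 4), exponent 1; 109 ≡ 1 (mod 4), exponent 1.
All primes ≡ 3 (mod 4) appear to even exponent (or don't appear), so by the two-squares theorem n IS expressible as a sum of two squares.
Step 3: Build a representation. Group n = k² · m with k = 5 and m = 41 · 109 = 4469 (a product of primes ≡ 1 (mod 4)); a representation of m scales to one of n via (k·x)² + (k·y)² = k²(x² + y²). Each prime p ≡ 1 (mod 4) is itself a sum of two squares; find a² by testing p − a² for a perfect square:
  41: 41 − 1² = 40, 41 − 2² = 37, 41 − 3² = 32, 41 − 4² = 25 = 5² ⇒ 41 = 4² + 5².
  109: 109 − 1² = 108, 109 − 2² = 105, 109 − 3² = 100 = 10² ⇒ 109 = 3² + 10².
  Combine using the Brahmagupta–Fibonacci identity (a² + b²)(c² + d²) = (ac − bd)² + (ad + bc)² = (ac + bd)² + (ad − bc)²:
  41 · 109 = 4469: from (4² + 5²)(3² + 10²), take (4·3 − 5·10, 4·10 + 5·3) = (12 − 50, 40 + 15) = (-38, 55); dropping signs (only squares matter) gives (38, 55); check 38² + 55² = 1444 + 3025 = 4469 ✓.
  Scale by k = 5: (5·38, 5·55) = (190, 275).
Step 4: Order so x ≤ y and verify: 190² + 275² = 36100 + 75625 = 111725 = n. ✓

n = 111725 = 190² + 275² (one valid representation with x ≤ y).


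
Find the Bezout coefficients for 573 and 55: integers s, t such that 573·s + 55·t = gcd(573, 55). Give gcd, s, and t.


Euclidean algorithm on (573, 55) — divide until remainder is 0:
  573 = 10 · 55 + 23
  55 = 2 · 23 + 9
  23 = 2 · 9 + 5
  9 = 1 · 5 + 4
  5 = 1 · 4 + 1
  4 = 4 · 1 + 0
gcd(573, 55) = 1.
Track Bezout coefficients alongside the remainders: start with r₀ = 573 = a·1 + b·0 (s = 1, t = 0) and r₁ = 55 = a·0 + b·1 (s = 0, t = 1); each new remainder r_{k+1} = r_{k-1} − q_k·r_k inherits s_{k+1} = s_{k-1} − q_k·s_k, t_{k+1} = t_{k-1} − q_k·t_k, so r_k = a·s_k + b·t_k at every step:
  q = 10: r = 23, s = 1 − 10·0 = 1, t = 0 − 10·1 = -10  (check: 573·1 + 55·(-10) = 23)
  q = 2: r = 9, s = 0 − 2·1 = -2, t = 1 − 2·(-10) = 21  (check: 573·(-2) + 55·21 = 9)
  q = 2: r = 5, s = 1 − 2·(-2) = 5, t = -10 − 2·21 = -52  (check: 573·5 + 55·(-52) = 5)
  q = 1: r = 4, s = -2 − 1·5 = -7, t = 21 − 1·(-52) = 73  (check: 573·(-7) + 55·73 = 4)
  q = 1: r = 1, s = 5 − 1·(-7) = 12, t = -52 − 1·73 = -125  (check: 573·12 + 55·(-125) = 1)
The row with r = 1 (the gcd) gives the Bezout coefficients s = 12, t = -125.
Result: 573 · (12) + 55 · (-125) = 1.

gcd(573, 55) = 1; s = 12, t = -125 (check: 573·12 + 55·(-125) = 1).


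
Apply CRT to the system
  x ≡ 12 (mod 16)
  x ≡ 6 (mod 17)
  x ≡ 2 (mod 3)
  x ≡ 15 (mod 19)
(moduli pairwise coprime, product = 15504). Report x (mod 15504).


Product of moduli M = 16 · 17 · 3 · 19 = 15504.
Merge one congruence at a time:
  Start: x ≡ 12 (mod 16).
  Combine with x ≡ 6 (mod 17); new modulus lcm = 272.
    Write x = 12 + 16·t and substitute into x ≡ 6 (mod 17): 16·t ≡ 6 − 12 = -6 (mod 17).
    Reduce coefficients mod 17: 16·t ≡ 11 (mod 17).
    The inverse of 16 mod 17 is 16 (since 16·16 = 256 = 15·17 + 1), so t ≡ 16·11 = 176 ≡ 6 (mod 17).
    Then x = 12 + 16·6 = 108, valid modulo lcm(16, 17) = 272: x ≡ 108 (mod 272).
  Combine with x ≡ 2 (mod 3); new modulus lcm = 816.
    Write x = 108 + 272·t and substitute into x ≡ 2 (mod 3): 272·t ≡ 2 − 108 = -106 (mod 3).
    Reduce coefficients mod 3: 2·t ≡ 2 (mod 3).
    The inverse of 2 mod 3 is 2 (since 2·2 = 4 = 1·3 + 1), so t ≡ 2·2 = 4 ≡ 1 (mod 3).
    Then x = 108 + 272·1 = 380, valid modulo lcm(272, 3) = 816: x ≡ 380 (mod 816).
  Combine with x ≡ 15 (mod 19); new modulus lcm = 15504.
    Write x = 380 + 816·t and substitute into x ≡ 15 (mod 19): 816·t ≡ 15 − 380 = -365 (mod 19).
    Reduce coefficients mod 19: 18·t ≡ 15 (mod 19).
    The inverse of 18 mod 19 is 18 (since 18·18 = 324 = 17·19 + 1), so t ≡ 18·15 = 270 ≡ 4 (mod 19).
    Then x = 380 + 816·4 = 3644, valid modulo lcm(816, 19) = 15504: x ≡ 3644 (mod 15504).
Verify against each original: 3644 mod 16 = 12, 3644 mod 17 = 6, 3644 mod 3 = 2, 3644 mod 19 = 15.

x ≡ 3644 (mod 15504).


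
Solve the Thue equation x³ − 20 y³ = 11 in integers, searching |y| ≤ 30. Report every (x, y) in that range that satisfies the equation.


The equation is x³ - 20y³ = 11. For fixed y, x³ = 20·y³ + 11, so a solution requires the RHS to be a perfect cube.
Strategy: iterate y from -30 to 30, compute RHS = 20·y³ + 11, and check whether it is a (positive or negative) perfect cube.
Check small values of y:
  y = 0: RHS = 11 is not a perfect cube.
  y = 1: RHS = 31 is not a perfect cube.
  y = -1: RHS = -9 is not a perfect cube.
  y = 2: RHS = 171 is not a perfect cube.
  y = -2: RHS = -149 is not a perfect cube.
  y = 3: RHS = 551 is not a perfect cube.
  y = -3: RHS = -529 is not a perfect cube.
Continuing the search up to |y| = 30 finds no solutions either.
No (x, y) in the scanned range satisfies the equation.

No integer solutions with |y| ≤ 30.


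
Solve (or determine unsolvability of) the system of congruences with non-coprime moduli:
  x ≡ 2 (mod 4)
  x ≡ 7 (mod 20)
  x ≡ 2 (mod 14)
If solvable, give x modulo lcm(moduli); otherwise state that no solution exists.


Moduli 4, 20, 14 are not pairwise coprime, so CRT works modulo lcm(m_i) when all pairwise compatibility conditions hold.
Pairwise compatibility: gcd(m_i, m_j) must divide a_i - a_j for every pair.
Merge one congruence at a time:
  Start: x ≡ 2 (mod 4).
  Combine with x ≡ 7 (mod 20): gcd(4, 20) = 4, and 7 - 2 = 5 is NOT divisible by 4.
    ⇒ system is inconsistent (no integer solution).

No solution (the system is inconsistent).


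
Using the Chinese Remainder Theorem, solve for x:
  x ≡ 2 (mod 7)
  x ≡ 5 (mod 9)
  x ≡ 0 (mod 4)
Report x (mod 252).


Moduli 7, 9, 4 are pairwise coprime; by CRT there is a unique solution modulo M = 7 · 9 · 4 = 252.
Solve pairwise, accumulating the modulus:
  Start with x ≡ 2 (mod 7).
  Combine with x ≡ 5 (mod 9): since gcd(7, 9) = 1, we get a unique residue mod 63.
    Write x = 2 + 7·t and substitute into x ≡ 5 (mod 9): 7·t ≡ 5 − 2 = 3 (mod 9).
    The inverse of 7 mod 9 is 4 (since 7·4 = 28 = 3·9 + 1), so t ≡ 4·3 = 12 ≡ 3 (mod 9).
    Then x = 2 + 7·3 = 23, valid modulo lcm(7, 9) = 63: x ≡ 23 (mod 63).
  Combine with x ≡ 0 (mod 4): since gcd(63, 4) = 1, we get a unique residue mod 252.
    Write x = 23 + 63·t and substitute into x ≡ 0 (mod 4): 63·t ≡ 0 − 23 = -23 (mod 4).
    Reduce coefficients mod 4: 3·t ≡ 1 (mod 4).
    The inverse of 3 mod 4 is 3 (since 3·3 = 9 = 2·4 + 1), so t ≡ 3·1 = 3 ≡ 3 (mod 4).
    Then x = 23 + 63·3 = 212, valid modulo lcm(63, 4) = 252: x ≡ 212 (mod 252).
Verify: 212 mod 7 = 2 ✓, 212 mod 9 = 5 ✓, 212 mod 4 = 0 ✓.

x ≡ 212 (mod 252).


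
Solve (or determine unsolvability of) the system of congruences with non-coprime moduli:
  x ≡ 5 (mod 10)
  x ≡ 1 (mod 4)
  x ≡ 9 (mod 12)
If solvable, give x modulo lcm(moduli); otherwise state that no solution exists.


Moduli 10, 4, 12 are not pairwise coprime, so CRT works modulo lcm(m_i) when all pairwise compatibility conditions hold.
Pairwise compatibility: gcd(m_i, m_j) must divide a_i - a_j for every pair.
Merge one congruence at a time:
  Start: x ≡ 5 (mod 10).
  Combine with x ≡ 1 (mod 4): gcd(10, 4) = 2; 1 - 5 = -4, which IS divisible by 2, so compatible.
    Write x = 5 + 10·t and substitute into x ≡ 1 (mod 4): 10·t ≡ 1 − 5 = -4 (mod 4).
    Divide the congruence (and modulus) by g = 2: 5·t ≡ -2 (mod 2).
    Reduce coefficients mod 2: 1·t ≡ 0 (mod 2).
    So t ≡ 0 (mod 2).
    Then x = 5 + 10·0 = 5, valid modulo lcm(10, 4) = 20: x ≡ 5 (mod 20).
  Combine with x ≡ 9 (mod 12): gcd(20, 12) = 4; 9 - 5 = 4, which IS divisible by 4, so compatible.
    Write x = 5 + 20·t and substitute into x ≡ 9 (mod 12): 20·t ≡ 9 − 5 = 4 (mod 12).
    Divide the congruence (and modulus) by g = 4: 5·t ≡ 1 (mod 3).
    Reduce coefficients mod 3: 2·t ≡ 1 (mod 3).
    The inverse of 2 mod 3 is 2 (since 2·2 = 4 = 1·3 + 1), so t ≡ 2·1 = 2 ≡ 2 (mod 3).
    Then x = 5 + 20·2 = 45, valid modulo lcm(20, 12) = 60: x ≡ 45 (mod 60).
Verify: 45 mod 10 = 5, 45 mod 4 = 1, 45 mod 12 = 9.

x ≡ 45 (mod 60).


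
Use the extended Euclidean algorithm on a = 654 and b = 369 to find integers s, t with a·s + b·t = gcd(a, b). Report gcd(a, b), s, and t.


Euclidean algorithm on (654, 369) — divide until remainder is 0:
  654 = 1 · 369 + 285
  369 = 1 · 285 + 84
  285 = 3 · 84 + 33
  84 = 2 · 33 + 18
  33 = 1 · 18 + 15
  18 = 1 · 15 + 3
  15 = 5 · 3 + 0
gcd(654, 369) = 3.
Track Bezout coefficients alongside the remainders: start with r₀ = 654 = a·1 + b·0 (s = 1, t = 0) and r₁ = 369 = a·0 + b·1 (s = 0, t = 1); each new remainder r_{k+1} = r_{k-1} − q_k·r_k inherits s_{k+1} = s_{k-1} − q_k·s_k, t_{k+1} = t_{k-1} − q_k·t_k, so r_k = a·s_k + b·t_k at every step:
  q = 1: r = 285, s = 1 − 1·0 = 1, t = 0 − 1·1 = -1  (check: 654·1 + 369·(-1) = 285)
  q = 1: r = 84, s = 0 − 1·1 = -1, t = 1 − 1·(-1) = 2  (check: 654·(-1) + 369·2 = 84)
  q = 3: r = 33, s = 1 − 3·(-1) = 4, t = -1 − 3·2 = -7  (check: 654·4 + 369·(-7) = 33)
  q = 2: r = 18, s = -1 − 2·4 = -9, t = 2 − 2·(-7) = 16  (check: 654·(-9) + 369·16 = 18)
  q = 1: r = 15, s = 4 − 1·(-9) = 13, t = -7 − 1·16 = -23  (check: 654·13 + 369·(-23) = 15)
  q = 1: r = 3, s = -9 − 1·13 = -22, t = 16 − 1·(-23) = 39  (check: 654·(-22) + 369·39 = 3)
The row with r = 3 (the gcd) gives the Bezout coefficients s = -22, t = 39.
Result: 654 · (-22) + 369 · (39) = 3.

gcd(654, 369) = 3; s = -22, t = 39 (check: 654·(-22) + 369·39 = 3).


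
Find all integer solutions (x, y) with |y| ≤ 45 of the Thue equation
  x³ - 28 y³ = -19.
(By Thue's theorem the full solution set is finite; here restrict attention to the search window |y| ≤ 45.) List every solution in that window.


The equation is x³ - 28y³ = -19. For fixed y, x³ = 28·y³ − 19, so a solution requires the RHS to be a perfect cube.
Strategy: iterate y from -45 to 45, compute RHS = 28·y³ − 19, and check whether it is a (positive or negative) perfect cube.
Check small values of y:
  y = 0: RHS = -19 is not a perfect cube.
  y = 1: RHS = 9 is not a perfect cube.
  y = -1: RHS = -47 is not a perfect cube.
  y = 2: RHS = 205 is not a perfect cube.
  y = -2: RHS = -243 is not a perfect cube.
  y = 3: RHS = 737 is not a perfect cube.
  y = -3: RHS = -775 is not a perfect cube.
Continuing the search up to |y| = 45 finds no solutions either.
No (x, y) in the scanned range satisfies the equation.

No integer solutions with |y| ≤ 45.


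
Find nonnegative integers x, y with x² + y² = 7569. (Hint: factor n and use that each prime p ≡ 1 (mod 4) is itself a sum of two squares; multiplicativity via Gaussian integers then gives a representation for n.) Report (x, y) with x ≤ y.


Step 1: Factor n = 7569 = 3^2 · 29^2.
Step 2: Check the mod-4 condition on each prime factor: 3 ≡ 3 (mod 4), exponent 2 (must be even); 29 ≡ 1 (mod 4), exponent 2.
All primes ≡ 3 (mod 4) appear to even exponent (or don't appear), so by the two-squares theorem n IS expressible as a sum of two squares.
Step 3: Build a representation. Group n = k² · m with k = 3 and m = 29 · 29 = 841 (a product of primes ≡ 1 (mod 4)); a representation of m scales to one of n via (k·x)² + (k·y)² = k²(x² + y²). Each prime p ≡ 1 (mod 4) is itself a sum of two squares; find a² by testing p − a² for a perfect square:
  29: 29 − 1² = 28, 29 − 2² = 25 = 5² ⇒ 29 = 2² + 5².
  Combine using the Brahmagupta–Fibonacci identity (a² + b²)(c² + d²) = (ac − bd)² + (ad + bc)² = (ac + bd)² + (ad − bc)²:
  29 · 29 = 841: from (2² + 5²)(2² + 5²), take (2·2 − 5·5, 2·5 + 5·2) = (4 − 25, 10 + 10) = (-21, 20); dropping signs (only squares matter) gives (21, 20); check 21² + 20² = 441 + 400 = 841 ✓.
  Scale by k = 3: (3·21, 3·20) = (63, 60).
Step 4: Order so x ≤ y and verify: 60² + 63² = 3600 + 3969 = 7569 = n. ✓

n = 7569 = 60² + 63² (one valid representation with x ≤ y).


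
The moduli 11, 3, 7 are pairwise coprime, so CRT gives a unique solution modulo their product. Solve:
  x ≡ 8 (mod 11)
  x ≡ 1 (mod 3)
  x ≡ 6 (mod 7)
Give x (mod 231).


Moduli 11, 3, 7 are pairwise coprime; by CRT there is a unique solution modulo M = 11 · 3 · 7 = 231.
Solve pairwise, accumulating the modulus:
  Start with x ≡ 8 (mod 11).
  Combine with x ≡ 1 (mod 3): since gcd(11, 3) = 1, we get a unique residue mod 33.
    Write x = 8 + 11·t and substitute into x ≡ 1 (mod 3): 11·t ≡ 1 − 8 = -7 (mod 3).
    Reduce coefficients mod 3: 2·t ≡ 2 (mod 3).
    The inverse of 2 mod 3 is 2 (since 2·2 = 4 = 1·3 + 1), so t ≡ 2·2 = 4 ≡ 1 (mod 3).
    Then x = 8 + 11·1 = 19, valid modulo lcm(11, 3) = 33: x ≡ 19 (mod 33).
  Combine with x ≡ 6 (mod 7): since gcd(33, 7) = 1, we get a unique residue mod 231.
    Write x = 19 + 33·t and substitute into x ≡ 6 (mod 7): 33·t ≡ 6 − 19 = -13 (mod 7).
    Reduce coefficients mod 7: 5·t ≡ 1 (mod 7).
    The inverse of 5 mod 7 is 3 (since 5·3 = 15 = 2·7 + 1), so t ≡ 3·1 = 3 ≡ 3 (mod 7).
    Then x = 19 + 33·3 = 118, valid modulo lcm(33, 7) = 231: x ≡ 118 (mod 231).
Verify: 118 mod 11 = 8 ✓, 118 mod 3 = 1 ✓, 118 mod 7 = 6 ✓.

x ≡ 118 (mod 231).


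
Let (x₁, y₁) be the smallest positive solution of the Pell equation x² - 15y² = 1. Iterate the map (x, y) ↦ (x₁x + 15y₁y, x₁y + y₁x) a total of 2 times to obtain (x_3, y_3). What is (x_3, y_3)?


Step 1: Find the fundamental solution (x₁, y₁) of x² - 15y² = 1.
  Expand √15 as a continued fraction. a₀ = ⌊√15⌋ = 3; iterate m_{k+1} = d_k·a_k − m_k, d_{k+1} = (15 − m_{k+1}²)/d_k, a_{k+1} = ⌊(a₀ + m_{k+1})/d_{k+1}⌋ (starting m₀ = 0, d₀ = 1), with convergents p_k = a_k·p_{k-1} + p_{k-2}, q_k = a_k·q_{k-1} + q_{k-2} (p₋₁ = 1, q₋₁ = 0):
  k = 0: a₀ = 3; p₀/q₀ = 3/1; p₀² − 15·q₀² = 9 − 15 = -6.
  k = 1: m = 3, d = 6, a = ⌊(3 + 3)/6⌋ = 1; p/q = (1·3 + 1)/(1·1 + 0) = 4/1; p² − 15·q² = 16 − 15 = 1.
  The first convergent with p² − 15·q² = 1 gives the fundamental solution (x₁, y₁) = (4, 1).
Step 2: Apply the recurrence (x_{n+1}, y_{n+1}) = (x₁x_n + 15y₁y_n, x₁y_n + y₁x_n) repeatedly.
  From (x_1, y_1) = (4, 1): x_2 = 4·4 + 15·1·1 = 31; y_2 = 4·1 + 1·4 = 8.
  From (x_2, y_2) = (31, 8): x_3 = 4·31 + 15·1·8 = 244; y_3 = 4·8 + 1·31 = 63.
Step 3: Verify x_3² - 15·y_3² = 59536 - 59535 = 1 (should be 1). ✓

(x_1, y_1) = (4, 1); (x_3, y_3) = (244, 63).


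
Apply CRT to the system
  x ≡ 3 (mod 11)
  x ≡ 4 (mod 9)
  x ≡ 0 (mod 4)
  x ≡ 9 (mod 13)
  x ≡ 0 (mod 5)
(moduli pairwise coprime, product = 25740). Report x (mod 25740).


Product of moduli M = 11 · 9 · 4 · 13 · 5 = 25740.
Merge one congruence at a time:
  Start: x ≡ 3 (mod 11).
  Combine with x ≡ 4 (mod 9); new modulus lcm = 99.
    Write x = 3 + 11·t and substitute into x ≡ 4 (mod 9): 11·t ≡ 4 − 3 = 1 (mod 9).
    Reduce coefficients mod 9: 2·t ≡ 1 (mod 9).
    The inverse of 2 mod 9 is 5 (since 2·5 = 10 = 1·9 + 1), so t ≡ 5·1 = 5 ≡ 5 (mod 9).
    Then x = 3 + 11·5 = 58, valid modulo lcm(11, 9) = 99: x ≡ 58 (mod 99).
  Combine with x ≡ 0 (mod 4); new modulus lcm = 396.
    Write x = 58 + 99·t and substitute into x ≡ 0 (mod 4): 99·t ≡ 0 − 58 = -58 (mod 4).
    Reduce coefficients mod 4: 3·t ≡ 2 (mod 4).
    The inverse of 3 mod 4 is 3 (since 3·3 = 9 = 2·4 + 1), so t ≡ 3·2 = 6 ≡ 2 (mod 4).
    Then x = 58 + 99·2 = 256, valid modulo lcm(99, 4) = 396: x ≡ 256 (mod 396).
  Combine with x ≡ 9 (mod 13); new modulus lcm = 5148.
    Write x = 256 + 396·t and substitute into x ≡ 9 (mod 13): 396·t ≡ 9 − 256 = -247 (mod 13).
    Reduce coefficients mod 13: 6·t ≡ 0 (mod 13).
    The inverse of 6 mod 13 is 11 (since 6·11 = 66 = 5·13 + 1), so t ≡ 11·0 = 0 ≡ 0 (mod 13).
    Then x = 256 + 396·0 = 256, valid modulo lcm(396, 13) = 5148: x ≡ 256 (mod 5148).
  Combine with x ≡ 0 (mod 5); new modulus lcm = 25740.
    Write x = 256 + 5148·t and substitute into x ≡ 0 (mod 5): 5148·t ≡ 0 − 256 = -256 (mod 5).
    Reduce coefficients mod 5: 3·t ≡ 4 (mod 5).
    The inverse of 3 mod 5 is 2 (since 3·2 = 6 = 1·5 + 1), so t ≡ 2·4 = 8 ≡ 3 (mod 5).
    Then x = 256 + 5148·3 = 15700, valid modulo lcm(5148, 5) = 25740: x ≡ 15700 (mod 25740).
Verify against each original: 15700 mod 11 = 3, 15700 mod 9 = 4, 15700 mod 4 = 0, 15700 mod 13 = 9, 15700 mod 5 = 0.

x ≡ 15700 (mod 25740).
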